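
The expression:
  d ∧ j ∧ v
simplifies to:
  d ∧ j ∧ v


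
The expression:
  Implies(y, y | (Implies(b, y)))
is always true.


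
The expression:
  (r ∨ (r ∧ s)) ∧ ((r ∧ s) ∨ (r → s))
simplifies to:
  r ∧ s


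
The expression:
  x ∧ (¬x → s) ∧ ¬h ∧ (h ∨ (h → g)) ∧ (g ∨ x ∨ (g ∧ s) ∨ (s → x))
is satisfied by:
  {x: True, h: False}


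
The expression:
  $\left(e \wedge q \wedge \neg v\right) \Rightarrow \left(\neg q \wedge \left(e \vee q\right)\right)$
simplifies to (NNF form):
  $v \vee \neg e \vee \neg q$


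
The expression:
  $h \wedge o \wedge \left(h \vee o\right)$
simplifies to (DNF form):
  $h \wedge o$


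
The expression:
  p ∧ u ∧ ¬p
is never true.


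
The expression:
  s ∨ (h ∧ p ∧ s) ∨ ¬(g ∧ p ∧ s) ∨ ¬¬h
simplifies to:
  True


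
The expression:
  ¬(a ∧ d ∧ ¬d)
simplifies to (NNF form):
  True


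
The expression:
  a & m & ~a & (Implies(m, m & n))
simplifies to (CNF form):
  False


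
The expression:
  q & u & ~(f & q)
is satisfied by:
  {u: True, q: True, f: False}


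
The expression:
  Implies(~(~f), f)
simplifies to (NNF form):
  True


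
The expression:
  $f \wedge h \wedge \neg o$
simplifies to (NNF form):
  $f \wedge h \wedge \neg o$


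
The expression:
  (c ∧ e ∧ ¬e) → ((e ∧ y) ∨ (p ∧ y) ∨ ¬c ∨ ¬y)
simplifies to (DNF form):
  True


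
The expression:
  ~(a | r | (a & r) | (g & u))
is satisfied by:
  {g: False, u: False, r: False, a: False}
  {u: True, a: False, g: False, r: False}
  {g: True, a: False, u: False, r: False}


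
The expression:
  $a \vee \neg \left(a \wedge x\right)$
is always true.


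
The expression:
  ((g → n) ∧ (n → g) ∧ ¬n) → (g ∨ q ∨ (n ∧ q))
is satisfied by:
  {n: True, q: True, g: True}
  {n: True, q: True, g: False}
  {n: True, g: True, q: False}
  {n: True, g: False, q: False}
  {q: True, g: True, n: False}
  {q: True, g: False, n: False}
  {g: True, q: False, n: False}


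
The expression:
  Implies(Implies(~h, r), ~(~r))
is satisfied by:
  {r: True, h: False}
  {h: False, r: False}
  {h: True, r: True}


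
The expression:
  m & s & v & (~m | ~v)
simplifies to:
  False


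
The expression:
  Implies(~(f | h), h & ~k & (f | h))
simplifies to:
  f | h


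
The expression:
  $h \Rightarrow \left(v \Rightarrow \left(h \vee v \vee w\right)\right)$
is always true.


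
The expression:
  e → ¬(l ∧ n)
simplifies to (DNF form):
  ¬e ∨ ¬l ∨ ¬n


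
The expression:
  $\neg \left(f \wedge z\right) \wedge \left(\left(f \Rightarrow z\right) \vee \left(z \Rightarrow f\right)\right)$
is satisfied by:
  {z: False, f: False}
  {f: True, z: False}
  {z: True, f: False}


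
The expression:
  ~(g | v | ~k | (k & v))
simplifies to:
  k & ~g & ~v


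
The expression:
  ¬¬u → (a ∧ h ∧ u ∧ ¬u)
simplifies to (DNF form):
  ¬u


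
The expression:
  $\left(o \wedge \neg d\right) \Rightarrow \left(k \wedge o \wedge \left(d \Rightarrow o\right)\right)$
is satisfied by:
  {d: True, k: True, o: False}
  {d: True, o: False, k: False}
  {k: True, o: False, d: False}
  {k: False, o: False, d: False}
  {d: True, k: True, o: True}
  {d: True, o: True, k: False}
  {k: True, o: True, d: False}


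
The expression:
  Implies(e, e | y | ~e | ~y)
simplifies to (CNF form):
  True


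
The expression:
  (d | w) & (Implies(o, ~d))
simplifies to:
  (d & ~o) | (w & ~d)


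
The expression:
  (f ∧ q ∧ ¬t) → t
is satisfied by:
  {t: True, q: False, f: False}
  {q: False, f: False, t: False}
  {f: True, t: True, q: False}
  {f: True, q: False, t: False}
  {t: True, q: True, f: False}
  {q: True, t: False, f: False}
  {f: True, q: True, t: True}


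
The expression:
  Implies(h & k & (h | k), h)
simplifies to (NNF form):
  True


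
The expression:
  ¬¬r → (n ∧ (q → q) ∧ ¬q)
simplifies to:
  (n ∧ ¬q) ∨ ¬r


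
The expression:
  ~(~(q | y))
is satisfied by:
  {y: True, q: True}
  {y: True, q: False}
  {q: True, y: False}


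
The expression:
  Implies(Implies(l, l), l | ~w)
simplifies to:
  l | ~w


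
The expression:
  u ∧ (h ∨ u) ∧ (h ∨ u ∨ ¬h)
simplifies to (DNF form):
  u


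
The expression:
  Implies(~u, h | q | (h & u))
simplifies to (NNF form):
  h | q | u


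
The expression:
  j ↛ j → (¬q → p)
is always true.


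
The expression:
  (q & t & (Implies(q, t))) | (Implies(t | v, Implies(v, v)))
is always true.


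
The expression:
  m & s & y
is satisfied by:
  {m: True, s: True, y: True}


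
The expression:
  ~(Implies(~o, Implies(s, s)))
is never true.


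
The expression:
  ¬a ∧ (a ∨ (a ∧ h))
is never true.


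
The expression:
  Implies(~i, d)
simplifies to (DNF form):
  d | i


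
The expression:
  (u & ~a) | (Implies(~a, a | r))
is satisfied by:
  {r: True, a: True, u: True}
  {r: True, a: True, u: False}
  {r: True, u: True, a: False}
  {r: True, u: False, a: False}
  {a: True, u: True, r: False}
  {a: True, u: False, r: False}
  {u: True, a: False, r: False}


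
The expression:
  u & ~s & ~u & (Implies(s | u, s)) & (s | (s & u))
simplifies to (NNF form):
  False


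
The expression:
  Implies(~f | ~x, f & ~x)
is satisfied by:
  {f: True}


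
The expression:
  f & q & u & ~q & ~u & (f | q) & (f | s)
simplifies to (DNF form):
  False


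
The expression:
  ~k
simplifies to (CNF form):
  ~k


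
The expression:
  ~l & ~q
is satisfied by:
  {q: False, l: False}


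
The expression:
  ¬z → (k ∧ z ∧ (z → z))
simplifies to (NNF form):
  z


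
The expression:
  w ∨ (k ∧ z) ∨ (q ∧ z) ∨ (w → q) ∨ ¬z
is always true.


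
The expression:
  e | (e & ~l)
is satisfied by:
  {e: True}


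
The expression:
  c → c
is always true.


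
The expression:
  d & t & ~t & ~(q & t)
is never true.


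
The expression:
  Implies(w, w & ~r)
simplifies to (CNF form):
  ~r | ~w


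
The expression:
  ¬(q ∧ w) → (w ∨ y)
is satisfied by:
  {y: True, w: True}
  {y: True, w: False}
  {w: True, y: False}


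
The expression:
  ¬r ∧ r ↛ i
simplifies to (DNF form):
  False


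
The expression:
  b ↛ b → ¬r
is always true.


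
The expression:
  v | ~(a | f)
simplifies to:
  v | (~a & ~f)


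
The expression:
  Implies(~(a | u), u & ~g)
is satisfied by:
  {a: True, u: True}
  {a: True, u: False}
  {u: True, a: False}


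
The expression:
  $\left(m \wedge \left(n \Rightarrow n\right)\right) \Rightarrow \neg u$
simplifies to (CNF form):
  $\neg m \vee \neg u$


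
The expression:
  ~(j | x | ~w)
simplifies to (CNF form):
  w & ~j & ~x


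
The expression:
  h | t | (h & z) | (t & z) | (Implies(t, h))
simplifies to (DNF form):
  True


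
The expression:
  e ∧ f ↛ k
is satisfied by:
  {e: True, f: True, k: False}


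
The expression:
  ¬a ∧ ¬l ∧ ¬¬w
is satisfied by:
  {w: True, l: False, a: False}


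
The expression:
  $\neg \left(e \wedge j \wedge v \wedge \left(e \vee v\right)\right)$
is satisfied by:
  {v: False, e: False, j: False}
  {j: True, v: False, e: False}
  {e: True, v: False, j: False}
  {j: True, e: True, v: False}
  {v: True, j: False, e: False}
  {j: True, v: True, e: False}
  {e: True, v: True, j: False}


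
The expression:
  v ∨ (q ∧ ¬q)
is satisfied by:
  {v: True}


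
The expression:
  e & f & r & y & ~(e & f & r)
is never true.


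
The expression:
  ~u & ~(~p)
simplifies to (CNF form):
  p & ~u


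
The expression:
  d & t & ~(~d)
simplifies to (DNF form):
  d & t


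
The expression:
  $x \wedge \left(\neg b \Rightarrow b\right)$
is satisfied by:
  {b: True, x: True}


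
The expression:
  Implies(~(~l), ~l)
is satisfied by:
  {l: False}


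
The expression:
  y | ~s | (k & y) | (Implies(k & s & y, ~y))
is always true.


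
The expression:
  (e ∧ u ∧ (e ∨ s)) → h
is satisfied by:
  {h: True, u: False, e: False}
  {u: False, e: False, h: False}
  {h: True, e: True, u: False}
  {e: True, u: False, h: False}
  {h: True, u: True, e: False}
  {u: True, h: False, e: False}
  {h: True, e: True, u: True}


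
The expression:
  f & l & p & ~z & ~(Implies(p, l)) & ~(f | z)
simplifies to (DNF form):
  False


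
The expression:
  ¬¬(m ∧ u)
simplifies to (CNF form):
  m ∧ u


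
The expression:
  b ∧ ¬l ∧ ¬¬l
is never true.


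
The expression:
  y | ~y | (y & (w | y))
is always true.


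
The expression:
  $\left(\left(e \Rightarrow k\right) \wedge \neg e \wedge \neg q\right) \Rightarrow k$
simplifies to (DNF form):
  $e \vee k \vee q$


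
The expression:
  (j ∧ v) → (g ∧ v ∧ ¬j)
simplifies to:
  ¬j ∨ ¬v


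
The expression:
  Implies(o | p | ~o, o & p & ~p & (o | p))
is never true.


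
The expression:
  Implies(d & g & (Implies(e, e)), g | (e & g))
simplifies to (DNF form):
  True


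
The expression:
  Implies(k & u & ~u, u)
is always true.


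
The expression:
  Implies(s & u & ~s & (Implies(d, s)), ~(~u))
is always true.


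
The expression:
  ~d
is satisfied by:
  {d: False}


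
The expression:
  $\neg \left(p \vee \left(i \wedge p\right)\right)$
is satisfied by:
  {p: False}


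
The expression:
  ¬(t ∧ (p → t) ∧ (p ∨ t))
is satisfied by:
  {t: False}


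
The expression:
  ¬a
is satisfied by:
  {a: False}


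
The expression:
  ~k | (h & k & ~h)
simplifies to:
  ~k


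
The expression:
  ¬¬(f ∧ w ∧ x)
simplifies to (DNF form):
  f ∧ w ∧ x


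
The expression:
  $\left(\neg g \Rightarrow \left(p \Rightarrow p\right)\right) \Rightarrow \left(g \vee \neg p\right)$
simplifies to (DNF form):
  $g \vee \neg p$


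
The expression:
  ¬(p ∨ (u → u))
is never true.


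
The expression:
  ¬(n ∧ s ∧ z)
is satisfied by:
  {s: False, z: False, n: False}
  {n: True, s: False, z: False}
  {z: True, s: False, n: False}
  {n: True, z: True, s: False}
  {s: True, n: False, z: False}
  {n: True, s: True, z: False}
  {z: True, s: True, n: False}


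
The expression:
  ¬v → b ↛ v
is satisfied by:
  {b: True, v: True}
  {b: True, v: False}
  {v: True, b: False}


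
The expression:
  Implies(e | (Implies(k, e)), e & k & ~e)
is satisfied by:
  {k: True, e: False}


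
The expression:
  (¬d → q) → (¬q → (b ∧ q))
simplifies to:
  q ∨ ¬d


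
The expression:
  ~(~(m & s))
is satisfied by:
  {m: True, s: True}


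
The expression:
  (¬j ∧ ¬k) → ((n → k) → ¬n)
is always true.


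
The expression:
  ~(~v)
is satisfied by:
  {v: True}


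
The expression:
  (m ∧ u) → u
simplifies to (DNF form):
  True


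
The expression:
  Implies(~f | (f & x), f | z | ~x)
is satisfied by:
  {z: True, f: True, x: False}
  {z: True, f: False, x: False}
  {f: True, z: False, x: False}
  {z: False, f: False, x: False}
  {x: True, z: True, f: True}
  {x: True, z: True, f: False}
  {x: True, f: True, z: False}


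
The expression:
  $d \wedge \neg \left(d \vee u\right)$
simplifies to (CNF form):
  $\text{False}$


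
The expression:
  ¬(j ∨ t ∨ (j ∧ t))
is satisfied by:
  {t: False, j: False}


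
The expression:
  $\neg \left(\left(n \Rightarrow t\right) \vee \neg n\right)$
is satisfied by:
  {n: True, t: False}


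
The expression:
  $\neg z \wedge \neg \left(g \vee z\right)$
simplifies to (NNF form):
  $\neg g \wedge \neg z$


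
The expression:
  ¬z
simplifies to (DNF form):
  ¬z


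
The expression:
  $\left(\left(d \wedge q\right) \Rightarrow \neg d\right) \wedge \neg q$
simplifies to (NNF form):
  $\neg q$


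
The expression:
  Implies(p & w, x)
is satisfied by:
  {x: True, p: False, w: False}
  {p: False, w: False, x: False}
  {w: True, x: True, p: False}
  {w: True, p: False, x: False}
  {x: True, p: True, w: False}
  {p: True, x: False, w: False}
  {w: True, p: True, x: True}


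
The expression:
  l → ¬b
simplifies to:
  ¬b ∨ ¬l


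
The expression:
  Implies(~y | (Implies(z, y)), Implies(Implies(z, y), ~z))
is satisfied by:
  {z: False, y: False}
  {y: True, z: False}
  {z: True, y: False}


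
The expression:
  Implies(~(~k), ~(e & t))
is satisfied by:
  {k: False, t: False, e: False}
  {e: True, k: False, t: False}
  {t: True, k: False, e: False}
  {e: True, t: True, k: False}
  {k: True, e: False, t: False}
  {e: True, k: True, t: False}
  {t: True, k: True, e: False}


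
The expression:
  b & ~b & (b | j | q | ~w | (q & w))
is never true.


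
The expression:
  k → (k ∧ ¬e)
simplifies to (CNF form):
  ¬e ∨ ¬k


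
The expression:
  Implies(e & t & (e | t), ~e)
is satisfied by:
  {e: False, t: False}
  {t: True, e: False}
  {e: True, t: False}


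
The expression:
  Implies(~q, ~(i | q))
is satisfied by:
  {q: True, i: False}
  {i: False, q: False}
  {i: True, q: True}


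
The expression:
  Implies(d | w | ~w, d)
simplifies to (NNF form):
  d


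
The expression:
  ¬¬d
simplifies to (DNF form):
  d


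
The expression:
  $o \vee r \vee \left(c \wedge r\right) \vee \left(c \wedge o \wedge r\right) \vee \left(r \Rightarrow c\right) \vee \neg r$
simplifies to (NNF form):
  $\text{True}$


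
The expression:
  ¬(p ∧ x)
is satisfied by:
  {p: False, x: False}
  {x: True, p: False}
  {p: True, x: False}


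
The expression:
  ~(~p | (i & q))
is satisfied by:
  {p: True, q: False, i: False}
  {p: True, i: True, q: False}
  {p: True, q: True, i: False}


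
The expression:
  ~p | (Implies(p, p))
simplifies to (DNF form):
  True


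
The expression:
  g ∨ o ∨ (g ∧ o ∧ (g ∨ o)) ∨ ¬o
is always true.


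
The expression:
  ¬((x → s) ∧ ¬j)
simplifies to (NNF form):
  j ∨ (x ∧ ¬s)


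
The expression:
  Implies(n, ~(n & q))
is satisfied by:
  {q: False, n: False}
  {n: True, q: False}
  {q: True, n: False}


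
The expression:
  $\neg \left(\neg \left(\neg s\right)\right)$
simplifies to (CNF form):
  $\neg s$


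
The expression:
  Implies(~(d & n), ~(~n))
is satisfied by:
  {n: True}


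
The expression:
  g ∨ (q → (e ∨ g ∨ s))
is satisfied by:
  {s: True, e: True, g: True, q: False}
  {s: True, e: True, g: False, q: False}
  {s: True, g: True, e: False, q: False}
  {s: True, g: False, e: False, q: False}
  {e: True, g: True, s: False, q: False}
  {e: True, s: False, g: False, q: False}
  {e: False, g: True, s: False, q: False}
  {e: False, s: False, g: False, q: False}
  {s: True, q: True, e: True, g: True}
  {s: True, q: True, e: True, g: False}
  {s: True, q: True, g: True, e: False}
  {s: True, q: True, g: False, e: False}
  {q: True, e: True, g: True, s: False}
  {q: True, e: True, g: False, s: False}
  {q: True, g: True, e: False, s: False}


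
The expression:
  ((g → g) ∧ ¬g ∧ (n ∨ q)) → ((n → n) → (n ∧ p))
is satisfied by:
  {g: True, p: True, q: False, n: False}
  {g: True, p: False, q: False, n: False}
  {n: True, g: True, p: True, q: False}
  {n: True, g: True, p: False, q: False}
  {q: True, g: True, p: True, n: False}
  {q: True, g: True, p: False, n: False}
  {q: True, g: True, n: True, p: True}
  {q: True, g: True, n: True, p: False}
  {p: True, q: False, g: False, n: False}
  {q: False, p: False, g: False, n: False}
  {n: True, p: True, q: False, g: False}
  {n: True, q: True, p: True, g: False}


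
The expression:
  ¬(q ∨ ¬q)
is never true.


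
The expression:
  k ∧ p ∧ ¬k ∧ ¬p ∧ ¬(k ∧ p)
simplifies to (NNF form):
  False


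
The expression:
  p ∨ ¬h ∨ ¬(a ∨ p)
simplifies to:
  p ∨ ¬a ∨ ¬h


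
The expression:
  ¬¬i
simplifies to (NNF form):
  i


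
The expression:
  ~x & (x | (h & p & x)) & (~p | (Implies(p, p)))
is never true.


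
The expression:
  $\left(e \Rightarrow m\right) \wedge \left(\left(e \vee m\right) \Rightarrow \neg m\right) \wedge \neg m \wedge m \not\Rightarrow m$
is never true.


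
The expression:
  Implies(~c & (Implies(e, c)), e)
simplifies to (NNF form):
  c | e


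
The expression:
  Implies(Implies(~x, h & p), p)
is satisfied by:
  {p: True, x: False}
  {x: False, p: False}
  {x: True, p: True}


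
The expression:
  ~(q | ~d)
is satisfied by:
  {d: True, q: False}


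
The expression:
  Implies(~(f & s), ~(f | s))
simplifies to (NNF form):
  (f & s) | (~f & ~s)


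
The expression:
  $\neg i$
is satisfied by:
  {i: False}


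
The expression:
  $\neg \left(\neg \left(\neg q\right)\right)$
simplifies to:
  $\neg q$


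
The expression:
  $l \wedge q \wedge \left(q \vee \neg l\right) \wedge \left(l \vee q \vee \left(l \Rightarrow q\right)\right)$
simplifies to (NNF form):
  $l \wedge q$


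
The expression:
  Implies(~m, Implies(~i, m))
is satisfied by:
  {i: True, m: True}
  {i: True, m: False}
  {m: True, i: False}


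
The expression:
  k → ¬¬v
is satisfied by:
  {v: True, k: False}
  {k: False, v: False}
  {k: True, v: True}


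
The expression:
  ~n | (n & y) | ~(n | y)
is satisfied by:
  {y: True, n: False}
  {n: False, y: False}
  {n: True, y: True}


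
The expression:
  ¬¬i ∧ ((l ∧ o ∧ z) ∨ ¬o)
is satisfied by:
  {i: True, z: True, l: True, o: False}
  {i: True, z: True, l: False, o: False}
  {i: True, l: True, o: False, z: False}
  {i: True, l: False, o: False, z: False}
  {i: True, z: True, o: True, l: True}


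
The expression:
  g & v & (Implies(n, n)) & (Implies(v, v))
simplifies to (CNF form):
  g & v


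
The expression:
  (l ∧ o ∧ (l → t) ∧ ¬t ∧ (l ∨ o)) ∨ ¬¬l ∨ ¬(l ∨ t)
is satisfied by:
  {l: True, t: False}
  {t: False, l: False}
  {t: True, l: True}


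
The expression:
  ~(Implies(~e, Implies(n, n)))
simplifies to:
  False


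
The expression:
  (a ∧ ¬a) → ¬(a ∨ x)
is always true.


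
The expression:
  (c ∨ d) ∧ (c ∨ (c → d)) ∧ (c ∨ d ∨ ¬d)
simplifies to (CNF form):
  c ∨ d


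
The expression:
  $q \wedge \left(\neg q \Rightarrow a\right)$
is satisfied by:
  {q: True}


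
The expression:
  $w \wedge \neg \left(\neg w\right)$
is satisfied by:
  {w: True}


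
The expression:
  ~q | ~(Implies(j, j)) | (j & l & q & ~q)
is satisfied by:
  {q: False}


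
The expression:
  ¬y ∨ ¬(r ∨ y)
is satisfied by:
  {y: False}


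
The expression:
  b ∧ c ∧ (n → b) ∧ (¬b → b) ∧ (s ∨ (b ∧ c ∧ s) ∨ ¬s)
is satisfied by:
  {c: True, b: True}


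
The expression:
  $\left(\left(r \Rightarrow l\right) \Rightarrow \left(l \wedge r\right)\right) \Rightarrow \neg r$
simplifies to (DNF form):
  $\neg r$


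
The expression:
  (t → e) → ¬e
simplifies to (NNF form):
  ¬e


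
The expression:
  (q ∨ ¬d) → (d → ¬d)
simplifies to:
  ¬d ∨ ¬q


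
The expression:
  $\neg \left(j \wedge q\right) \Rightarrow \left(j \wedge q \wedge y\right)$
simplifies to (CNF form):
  $j \wedge q$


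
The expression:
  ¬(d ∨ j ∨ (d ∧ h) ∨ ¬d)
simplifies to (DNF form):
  False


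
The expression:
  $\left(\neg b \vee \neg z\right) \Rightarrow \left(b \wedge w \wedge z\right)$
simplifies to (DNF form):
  $b \wedge z$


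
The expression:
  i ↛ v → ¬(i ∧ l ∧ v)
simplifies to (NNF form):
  True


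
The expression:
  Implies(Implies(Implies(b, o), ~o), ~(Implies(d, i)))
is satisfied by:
  {d: True, o: True, i: False}
  {o: True, i: False, d: False}
  {d: True, o: True, i: True}
  {o: True, i: True, d: False}
  {d: True, i: False, o: False}


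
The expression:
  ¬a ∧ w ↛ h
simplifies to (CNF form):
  w ∧ ¬a ∧ ¬h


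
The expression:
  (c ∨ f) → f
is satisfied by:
  {f: True, c: False}
  {c: False, f: False}
  {c: True, f: True}


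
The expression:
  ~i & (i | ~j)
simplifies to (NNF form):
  ~i & ~j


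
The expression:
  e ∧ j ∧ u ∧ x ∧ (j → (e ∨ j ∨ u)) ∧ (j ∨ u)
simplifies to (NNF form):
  e ∧ j ∧ u ∧ x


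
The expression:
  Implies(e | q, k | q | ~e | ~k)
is always true.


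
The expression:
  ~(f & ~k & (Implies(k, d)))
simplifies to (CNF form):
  k | ~f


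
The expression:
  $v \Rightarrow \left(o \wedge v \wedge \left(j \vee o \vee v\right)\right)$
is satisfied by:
  {o: True, v: False}
  {v: False, o: False}
  {v: True, o: True}


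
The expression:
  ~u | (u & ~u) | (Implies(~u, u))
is always true.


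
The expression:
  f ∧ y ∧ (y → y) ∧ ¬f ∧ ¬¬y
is never true.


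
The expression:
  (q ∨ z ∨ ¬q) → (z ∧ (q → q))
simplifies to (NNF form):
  z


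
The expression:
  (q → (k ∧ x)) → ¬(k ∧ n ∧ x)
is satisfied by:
  {x: False, k: False, n: False}
  {n: True, x: False, k: False}
  {k: True, x: False, n: False}
  {n: True, k: True, x: False}
  {x: True, n: False, k: False}
  {n: True, x: True, k: False}
  {k: True, x: True, n: False}


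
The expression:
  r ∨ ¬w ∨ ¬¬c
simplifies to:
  c ∨ r ∨ ¬w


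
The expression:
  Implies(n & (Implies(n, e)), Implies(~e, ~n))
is always true.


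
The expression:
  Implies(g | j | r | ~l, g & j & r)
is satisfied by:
  {l: True, g: True, r: True, j: True}
  {g: True, r: True, j: True, l: False}
  {l: True, j: False, r: False, g: False}


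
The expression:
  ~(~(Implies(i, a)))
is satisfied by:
  {a: True, i: False}
  {i: False, a: False}
  {i: True, a: True}


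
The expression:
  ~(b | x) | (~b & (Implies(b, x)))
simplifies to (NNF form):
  ~b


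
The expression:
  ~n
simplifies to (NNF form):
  ~n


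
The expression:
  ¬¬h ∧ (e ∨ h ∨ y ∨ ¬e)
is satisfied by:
  {h: True}


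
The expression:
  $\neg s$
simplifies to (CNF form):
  $\neg s$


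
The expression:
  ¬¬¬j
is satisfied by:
  {j: False}


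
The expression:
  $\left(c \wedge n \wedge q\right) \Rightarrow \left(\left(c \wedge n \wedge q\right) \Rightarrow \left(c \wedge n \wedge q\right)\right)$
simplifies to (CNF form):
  $\text{True}$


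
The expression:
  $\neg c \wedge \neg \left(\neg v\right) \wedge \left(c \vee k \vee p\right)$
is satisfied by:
  {k: True, p: True, v: True, c: False}
  {k: True, v: True, p: False, c: False}
  {p: True, v: True, k: False, c: False}


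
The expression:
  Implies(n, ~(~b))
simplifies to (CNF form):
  b | ~n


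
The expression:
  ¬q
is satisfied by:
  {q: False}


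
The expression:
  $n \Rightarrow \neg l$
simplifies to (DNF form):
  $\neg l \vee \neg n$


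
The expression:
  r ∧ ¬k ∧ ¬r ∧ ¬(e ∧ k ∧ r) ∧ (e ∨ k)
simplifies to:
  False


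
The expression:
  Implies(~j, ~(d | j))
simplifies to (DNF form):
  j | ~d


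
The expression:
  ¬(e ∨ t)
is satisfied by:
  {e: False, t: False}


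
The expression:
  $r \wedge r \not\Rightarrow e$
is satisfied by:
  {r: True, e: False}


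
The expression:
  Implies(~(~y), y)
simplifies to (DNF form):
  True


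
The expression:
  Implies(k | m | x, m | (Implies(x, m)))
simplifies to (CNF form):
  m | ~x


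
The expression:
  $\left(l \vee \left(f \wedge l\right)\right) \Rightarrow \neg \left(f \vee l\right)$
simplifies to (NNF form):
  $\neg l$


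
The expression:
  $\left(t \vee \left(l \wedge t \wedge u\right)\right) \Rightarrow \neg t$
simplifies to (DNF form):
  $\neg t$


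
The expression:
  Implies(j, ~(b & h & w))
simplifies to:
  ~b | ~h | ~j | ~w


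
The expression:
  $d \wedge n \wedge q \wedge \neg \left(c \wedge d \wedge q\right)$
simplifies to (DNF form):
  $d \wedge n \wedge q \wedge \neg c$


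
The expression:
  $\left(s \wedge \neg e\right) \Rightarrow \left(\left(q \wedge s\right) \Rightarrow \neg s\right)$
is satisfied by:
  {e: True, s: False, q: False}
  {s: False, q: False, e: False}
  {q: True, e: True, s: False}
  {q: True, s: False, e: False}
  {e: True, s: True, q: False}
  {s: True, e: False, q: False}
  {q: True, s: True, e: True}


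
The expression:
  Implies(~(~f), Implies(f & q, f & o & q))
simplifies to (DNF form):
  o | ~f | ~q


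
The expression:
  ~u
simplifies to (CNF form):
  ~u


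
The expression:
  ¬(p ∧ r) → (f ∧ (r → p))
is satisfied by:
  {f: True, p: True, r: False}
  {f: True, p: False, r: False}
  {r: True, f: True, p: True}
  {r: True, p: True, f: False}


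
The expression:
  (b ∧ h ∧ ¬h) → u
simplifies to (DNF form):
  True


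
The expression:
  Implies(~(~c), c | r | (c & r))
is always true.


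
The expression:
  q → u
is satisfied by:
  {u: True, q: False}
  {q: False, u: False}
  {q: True, u: True}


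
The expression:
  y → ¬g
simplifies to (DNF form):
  ¬g ∨ ¬y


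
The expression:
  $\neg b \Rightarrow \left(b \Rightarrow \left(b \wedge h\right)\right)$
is always true.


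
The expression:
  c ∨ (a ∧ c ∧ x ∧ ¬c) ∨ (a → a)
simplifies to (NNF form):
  True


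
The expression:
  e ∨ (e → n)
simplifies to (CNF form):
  True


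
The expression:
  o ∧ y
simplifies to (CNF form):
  o ∧ y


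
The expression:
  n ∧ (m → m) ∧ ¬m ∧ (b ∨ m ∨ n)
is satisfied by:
  {n: True, m: False}


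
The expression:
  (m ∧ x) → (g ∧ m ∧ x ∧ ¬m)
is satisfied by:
  {m: False, x: False}
  {x: True, m: False}
  {m: True, x: False}


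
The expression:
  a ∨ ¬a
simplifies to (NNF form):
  True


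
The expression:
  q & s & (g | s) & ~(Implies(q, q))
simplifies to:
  False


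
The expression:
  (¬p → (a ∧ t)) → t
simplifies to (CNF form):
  t ∨ ¬p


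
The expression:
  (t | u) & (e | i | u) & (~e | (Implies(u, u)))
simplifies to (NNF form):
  u | (e & t) | (i & t)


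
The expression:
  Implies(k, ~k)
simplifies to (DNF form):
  ~k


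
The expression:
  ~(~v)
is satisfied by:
  {v: True}


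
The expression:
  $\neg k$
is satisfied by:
  {k: False}


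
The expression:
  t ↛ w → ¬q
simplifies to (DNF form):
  w ∨ ¬q ∨ ¬t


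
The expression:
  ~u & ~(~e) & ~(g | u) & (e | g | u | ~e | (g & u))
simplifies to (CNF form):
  e & ~g & ~u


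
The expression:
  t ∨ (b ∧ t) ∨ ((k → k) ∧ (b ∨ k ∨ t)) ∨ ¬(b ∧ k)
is always true.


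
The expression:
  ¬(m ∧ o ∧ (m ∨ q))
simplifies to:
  ¬m ∨ ¬o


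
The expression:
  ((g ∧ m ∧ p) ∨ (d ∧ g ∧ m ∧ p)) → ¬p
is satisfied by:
  {p: False, m: False, g: False}
  {g: True, p: False, m: False}
  {m: True, p: False, g: False}
  {g: True, m: True, p: False}
  {p: True, g: False, m: False}
  {g: True, p: True, m: False}
  {m: True, p: True, g: False}


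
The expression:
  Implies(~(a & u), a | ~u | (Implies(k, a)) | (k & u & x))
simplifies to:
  a | x | ~k | ~u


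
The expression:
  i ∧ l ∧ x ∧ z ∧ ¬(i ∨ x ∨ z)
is never true.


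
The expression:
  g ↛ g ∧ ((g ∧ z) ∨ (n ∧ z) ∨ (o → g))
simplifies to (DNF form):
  False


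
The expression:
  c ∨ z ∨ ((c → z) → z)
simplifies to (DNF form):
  c ∨ z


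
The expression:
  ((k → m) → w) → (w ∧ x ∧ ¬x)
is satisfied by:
  {m: True, k: False, w: False}
  {k: False, w: False, m: False}
  {m: True, k: True, w: False}


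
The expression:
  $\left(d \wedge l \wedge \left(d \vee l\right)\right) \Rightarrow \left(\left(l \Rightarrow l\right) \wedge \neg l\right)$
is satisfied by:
  {l: False, d: False}
  {d: True, l: False}
  {l: True, d: False}


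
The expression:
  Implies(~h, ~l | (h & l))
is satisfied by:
  {h: True, l: False}
  {l: False, h: False}
  {l: True, h: True}


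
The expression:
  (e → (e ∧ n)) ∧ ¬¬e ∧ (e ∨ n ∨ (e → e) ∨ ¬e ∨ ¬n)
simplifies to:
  e ∧ n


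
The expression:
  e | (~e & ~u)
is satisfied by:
  {e: True, u: False}
  {u: False, e: False}
  {u: True, e: True}


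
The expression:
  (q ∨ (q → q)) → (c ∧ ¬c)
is never true.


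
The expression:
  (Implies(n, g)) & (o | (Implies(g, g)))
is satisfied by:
  {g: True, n: False}
  {n: False, g: False}
  {n: True, g: True}


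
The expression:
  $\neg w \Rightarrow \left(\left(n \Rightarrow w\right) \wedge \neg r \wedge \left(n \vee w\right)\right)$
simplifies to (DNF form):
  $w$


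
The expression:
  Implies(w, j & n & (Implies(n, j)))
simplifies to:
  ~w | (j & n)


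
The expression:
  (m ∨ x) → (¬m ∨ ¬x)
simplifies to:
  ¬m ∨ ¬x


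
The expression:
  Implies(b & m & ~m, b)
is always true.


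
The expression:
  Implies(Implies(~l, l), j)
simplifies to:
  j | ~l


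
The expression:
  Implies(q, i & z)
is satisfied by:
  {z: True, i: True, q: False}
  {z: True, i: False, q: False}
  {i: True, z: False, q: False}
  {z: False, i: False, q: False}
  {z: True, q: True, i: True}


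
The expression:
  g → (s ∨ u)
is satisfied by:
  {u: True, s: True, g: False}
  {u: True, g: False, s: False}
  {s: True, g: False, u: False}
  {s: False, g: False, u: False}
  {u: True, s: True, g: True}
  {u: True, g: True, s: False}
  {s: True, g: True, u: False}


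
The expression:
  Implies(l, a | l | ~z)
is always true.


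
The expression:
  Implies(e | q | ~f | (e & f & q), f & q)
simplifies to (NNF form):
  f & (q | ~e)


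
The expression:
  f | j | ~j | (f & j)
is always true.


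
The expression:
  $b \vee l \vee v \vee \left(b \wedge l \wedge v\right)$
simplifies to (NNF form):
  $b \vee l \vee v$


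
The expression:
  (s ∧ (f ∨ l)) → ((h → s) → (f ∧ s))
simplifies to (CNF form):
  f ∨ ¬l ∨ ¬s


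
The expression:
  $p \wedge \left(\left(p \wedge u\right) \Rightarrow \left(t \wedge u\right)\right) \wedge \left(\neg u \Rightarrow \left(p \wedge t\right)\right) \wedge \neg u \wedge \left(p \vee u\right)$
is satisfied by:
  {t: True, p: True, u: False}


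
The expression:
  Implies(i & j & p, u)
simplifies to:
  u | ~i | ~j | ~p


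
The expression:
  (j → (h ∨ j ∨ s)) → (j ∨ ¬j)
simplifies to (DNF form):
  True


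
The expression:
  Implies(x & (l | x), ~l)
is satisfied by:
  {l: False, x: False}
  {x: True, l: False}
  {l: True, x: False}


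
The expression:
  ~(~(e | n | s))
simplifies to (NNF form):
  e | n | s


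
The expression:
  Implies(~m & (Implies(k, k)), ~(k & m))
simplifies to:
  True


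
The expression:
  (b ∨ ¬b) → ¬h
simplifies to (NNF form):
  ¬h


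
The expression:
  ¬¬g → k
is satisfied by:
  {k: True, g: False}
  {g: False, k: False}
  {g: True, k: True}


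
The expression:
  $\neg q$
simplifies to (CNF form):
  $\neg q$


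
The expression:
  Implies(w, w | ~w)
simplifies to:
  True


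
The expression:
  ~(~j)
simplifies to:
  j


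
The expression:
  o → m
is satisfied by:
  {m: True, o: False}
  {o: False, m: False}
  {o: True, m: True}


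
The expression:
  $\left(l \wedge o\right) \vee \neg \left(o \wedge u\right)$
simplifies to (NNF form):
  $l \vee \neg o \vee \neg u$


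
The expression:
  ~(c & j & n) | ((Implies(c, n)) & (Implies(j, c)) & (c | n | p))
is always true.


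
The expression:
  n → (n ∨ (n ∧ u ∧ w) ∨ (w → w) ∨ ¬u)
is always true.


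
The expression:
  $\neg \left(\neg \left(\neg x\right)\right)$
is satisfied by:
  {x: False}


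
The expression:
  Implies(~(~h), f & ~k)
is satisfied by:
  {f: True, k: False, h: False}
  {k: False, h: False, f: False}
  {f: True, k: True, h: False}
  {k: True, f: False, h: False}
  {h: True, f: True, k: False}


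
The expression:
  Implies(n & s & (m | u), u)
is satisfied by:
  {u: True, s: False, m: False, n: False}
  {u: False, s: False, m: False, n: False}
  {n: True, u: True, s: False, m: False}
  {n: True, u: False, s: False, m: False}
  {u: True, m: True, n: False, s: False}
  {m: True, n: False, s: False, u: False}
  {n: True, m: True, u: True, s: False}
  {n: True, m: True, u: False, s: False}
  {u: True, s: True, n: False, m: False}
  {s: True, n: False, m: False, u: False}
  {u: True, n: True, s: True, m: False}
  {n: True, s: True, u: False, m: False}
  {u: True, m: True, s: True, n: False}
  {m: True, s: True, n: False, u: False}
  {n: True, m: True, s: True, u: True}


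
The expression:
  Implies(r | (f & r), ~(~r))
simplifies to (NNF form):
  True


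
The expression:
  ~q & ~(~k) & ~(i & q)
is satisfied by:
  {k: True, q: False}


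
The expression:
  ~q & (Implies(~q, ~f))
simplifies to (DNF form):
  ~f & ~q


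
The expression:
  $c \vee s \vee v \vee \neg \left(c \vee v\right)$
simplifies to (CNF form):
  $\text{True}$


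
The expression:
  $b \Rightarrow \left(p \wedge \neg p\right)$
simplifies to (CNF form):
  $\neg b$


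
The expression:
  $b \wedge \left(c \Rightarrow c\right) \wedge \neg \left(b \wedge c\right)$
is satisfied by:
  {b: True, c: False}


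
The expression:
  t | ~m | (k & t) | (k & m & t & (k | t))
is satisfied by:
  {t: True, m: False}
  {m: False, t: False}
  {m: True, t: True}


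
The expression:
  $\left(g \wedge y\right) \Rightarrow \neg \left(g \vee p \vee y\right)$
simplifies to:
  $\neg g \vee \neg y$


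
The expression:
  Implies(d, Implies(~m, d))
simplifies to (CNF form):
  True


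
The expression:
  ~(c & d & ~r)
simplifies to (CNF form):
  r | ~c | ~d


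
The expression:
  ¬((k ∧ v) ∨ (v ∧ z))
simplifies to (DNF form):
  (¬k ∧ ¬z) ∨ ¬v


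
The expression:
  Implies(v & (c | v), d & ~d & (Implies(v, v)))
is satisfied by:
  {v: False}


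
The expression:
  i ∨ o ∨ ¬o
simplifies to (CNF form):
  True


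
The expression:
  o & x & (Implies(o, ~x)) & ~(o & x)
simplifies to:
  False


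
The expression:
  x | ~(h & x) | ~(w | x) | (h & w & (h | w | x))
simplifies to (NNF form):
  True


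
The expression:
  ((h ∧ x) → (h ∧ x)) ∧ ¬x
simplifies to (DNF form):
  ¬x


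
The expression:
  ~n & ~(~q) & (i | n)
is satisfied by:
  {i: True, q: True, n: False}


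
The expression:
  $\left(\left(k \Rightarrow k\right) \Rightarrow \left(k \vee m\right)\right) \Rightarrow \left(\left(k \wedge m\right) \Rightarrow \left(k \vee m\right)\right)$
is always true.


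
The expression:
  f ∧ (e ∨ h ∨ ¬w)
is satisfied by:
  {e: True, h: True, f: True, w: False}
  {e: True, f: True, w: False, h: False}
  {h: True, f: True, w: False, e: False}
  {f: True, h: False, w: False, e: False}
  {e: True, w: True, f: True, h: True}
  {e: True, w: True, f: True, h: False}
  {w: True, f: True, h: True, e: False}


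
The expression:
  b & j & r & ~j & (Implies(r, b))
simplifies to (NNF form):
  False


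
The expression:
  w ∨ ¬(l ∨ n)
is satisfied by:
  {w: True, l: False, n: False}
  {n: True, w: True, l: False}
  {w: True, l: True, n: False}
  {n: True, w: True, l: True}
  {n: False, l: False, w: False}


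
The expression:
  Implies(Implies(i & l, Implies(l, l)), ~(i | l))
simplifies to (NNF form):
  ~i & ~l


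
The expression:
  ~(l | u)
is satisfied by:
  {u: False, l: False}


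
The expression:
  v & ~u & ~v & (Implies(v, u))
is never true.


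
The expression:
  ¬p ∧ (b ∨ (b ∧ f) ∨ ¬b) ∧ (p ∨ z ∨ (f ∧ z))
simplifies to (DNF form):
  z ∧ ¬p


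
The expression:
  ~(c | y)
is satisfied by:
  {y: False, c: False}


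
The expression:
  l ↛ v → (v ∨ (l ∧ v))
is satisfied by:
  {v: True, l: False}
  {l: False, v: False}
  {l: True, v: True}


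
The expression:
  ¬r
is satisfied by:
  {r: False}


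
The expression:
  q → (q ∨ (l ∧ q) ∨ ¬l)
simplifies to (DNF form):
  True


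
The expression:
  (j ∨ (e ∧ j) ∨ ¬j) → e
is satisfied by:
  {e: True}


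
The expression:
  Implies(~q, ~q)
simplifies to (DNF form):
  True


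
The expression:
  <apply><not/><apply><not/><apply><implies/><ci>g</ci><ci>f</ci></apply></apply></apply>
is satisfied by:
  {f: True, g: False}
  {g: False, f: False}
  {g: True, f: True}


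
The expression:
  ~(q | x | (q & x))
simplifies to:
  ~q & ~x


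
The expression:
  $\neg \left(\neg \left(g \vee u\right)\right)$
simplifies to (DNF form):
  $g \vee u$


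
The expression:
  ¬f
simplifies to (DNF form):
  ¬f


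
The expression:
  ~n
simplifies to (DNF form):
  ~n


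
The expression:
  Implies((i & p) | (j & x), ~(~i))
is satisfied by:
  {i: True, x: False, j: False}
  {x: False, j: False, i: False}
  {i: True, j: True, x: False}
  {j: True, x: False, i: False}
  {i: True, x: True, j: False}
  {x: True, i: False, j: False}
  {i: True, j: True, x: True}


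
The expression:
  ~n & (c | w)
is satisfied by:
  {c: True, w: True, n: False}
  {c: True, n: False, w: False}
  {w: True, n: False, c: False}


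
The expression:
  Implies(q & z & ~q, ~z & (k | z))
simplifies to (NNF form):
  True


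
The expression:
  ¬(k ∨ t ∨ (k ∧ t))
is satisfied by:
  {t: False, k: False}


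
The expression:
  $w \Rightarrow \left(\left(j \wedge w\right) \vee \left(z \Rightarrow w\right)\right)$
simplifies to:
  $\text{True}$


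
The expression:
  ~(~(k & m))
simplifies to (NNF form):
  k & m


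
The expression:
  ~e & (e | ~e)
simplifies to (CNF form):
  ~e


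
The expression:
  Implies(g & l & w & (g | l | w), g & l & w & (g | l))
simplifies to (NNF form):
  True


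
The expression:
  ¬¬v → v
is always true.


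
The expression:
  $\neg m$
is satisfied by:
  {m: False}


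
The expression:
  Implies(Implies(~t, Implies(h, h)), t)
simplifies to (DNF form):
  t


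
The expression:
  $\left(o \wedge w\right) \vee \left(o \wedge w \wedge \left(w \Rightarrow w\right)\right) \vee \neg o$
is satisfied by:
  {w: True, o: False}
  {o: False, w: False}
  {o: True, w: True}


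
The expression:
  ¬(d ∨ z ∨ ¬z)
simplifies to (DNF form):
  False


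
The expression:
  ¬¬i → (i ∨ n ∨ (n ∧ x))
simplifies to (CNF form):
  True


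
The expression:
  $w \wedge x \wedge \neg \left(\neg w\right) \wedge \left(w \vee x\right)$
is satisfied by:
  {w: True, x: True}


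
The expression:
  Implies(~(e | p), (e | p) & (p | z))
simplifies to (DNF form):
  e | p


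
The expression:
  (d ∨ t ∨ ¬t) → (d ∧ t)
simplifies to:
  d ∧ t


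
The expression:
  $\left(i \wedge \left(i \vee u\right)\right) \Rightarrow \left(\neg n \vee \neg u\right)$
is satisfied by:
  {u: False, n: False, i: False}
  {i: True, u: False, n: False}
  {n: True, u: False, i: False}
  {i: True, n: True, u: False}
  {u: True, i: False, n: False}
  {i: True, u: True, n: False}
  {n: True, u: True, i: False}
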